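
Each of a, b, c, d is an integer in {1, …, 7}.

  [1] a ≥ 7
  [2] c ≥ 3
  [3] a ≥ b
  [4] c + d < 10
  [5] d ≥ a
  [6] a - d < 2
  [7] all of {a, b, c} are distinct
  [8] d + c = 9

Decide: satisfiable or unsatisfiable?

Unsatisfiable

From constraints 1 and 5: d ≥ a ≥ 7. From constraint 2: c ≥ 3. Hence d + c ≥ 10. But constraint 8 requires d + c = 9, and 9 < 10. Contradiction.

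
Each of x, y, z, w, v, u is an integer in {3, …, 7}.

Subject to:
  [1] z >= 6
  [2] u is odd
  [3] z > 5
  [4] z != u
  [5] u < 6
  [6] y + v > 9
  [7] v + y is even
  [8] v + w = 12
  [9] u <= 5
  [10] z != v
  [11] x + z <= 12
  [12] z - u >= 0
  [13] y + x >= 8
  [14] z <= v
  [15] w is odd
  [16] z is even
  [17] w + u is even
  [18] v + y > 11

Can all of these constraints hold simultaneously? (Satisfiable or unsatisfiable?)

Satisfiable

Take x = 5, y = 5, z = 6, w = 5, v = 7, u = 3. Then constraint 6: y + v = 12; constraint 8: v + w = 12, and every other listed constraint is also met.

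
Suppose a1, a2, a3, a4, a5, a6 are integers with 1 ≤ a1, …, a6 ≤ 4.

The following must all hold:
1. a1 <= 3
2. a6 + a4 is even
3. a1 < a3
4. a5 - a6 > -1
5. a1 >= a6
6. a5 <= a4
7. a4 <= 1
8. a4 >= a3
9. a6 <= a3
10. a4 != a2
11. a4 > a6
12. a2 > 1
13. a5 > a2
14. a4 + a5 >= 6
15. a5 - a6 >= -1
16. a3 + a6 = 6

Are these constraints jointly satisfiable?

Unsatisfiable

From constraints 7 and 8: a3 ≤ a4 ≤ 1. From constraints 1 and 5: a6 ≤ a1 ≤ 3. Hence a3 + a6 ≤ 4. But constraint 16 requires a3 + a6 = 6, and 6 > 4. Contradiction.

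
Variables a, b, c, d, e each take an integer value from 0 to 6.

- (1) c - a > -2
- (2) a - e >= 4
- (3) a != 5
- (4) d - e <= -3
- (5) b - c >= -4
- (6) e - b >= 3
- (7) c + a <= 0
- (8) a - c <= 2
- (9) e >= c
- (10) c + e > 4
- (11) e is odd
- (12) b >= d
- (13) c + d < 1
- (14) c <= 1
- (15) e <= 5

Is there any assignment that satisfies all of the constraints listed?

Constraints 2, 5, 6, and 8 give c − a ≥ -2, a − e ≥ 4, e − b ≥ 3, b − c ≥ -4.
Adding all 4 inequalities: the left sides telescope to 0, and the right sides sum to (-2) + 4 + 3 + (-4) = 1. So 0 ≥ 1, which is false.

Unsatisfiable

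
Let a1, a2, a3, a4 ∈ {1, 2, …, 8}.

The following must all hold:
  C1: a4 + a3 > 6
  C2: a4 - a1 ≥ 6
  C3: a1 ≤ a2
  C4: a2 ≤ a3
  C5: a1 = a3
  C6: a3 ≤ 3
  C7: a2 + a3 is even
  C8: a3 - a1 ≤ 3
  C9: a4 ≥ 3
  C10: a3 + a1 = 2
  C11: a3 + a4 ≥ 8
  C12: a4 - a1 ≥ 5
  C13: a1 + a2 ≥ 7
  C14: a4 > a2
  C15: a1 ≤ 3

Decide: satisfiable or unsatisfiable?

Unsatisfiable

From constraint 15: a1 ≤ 3. From constraints 4 and 6: a2 ≤ a3 ≤ 3. Hence a1 + a2 ≤ 6. But constraint 13 requires a1 + a2 ≥ 7, and 7 > 6. Contradiction.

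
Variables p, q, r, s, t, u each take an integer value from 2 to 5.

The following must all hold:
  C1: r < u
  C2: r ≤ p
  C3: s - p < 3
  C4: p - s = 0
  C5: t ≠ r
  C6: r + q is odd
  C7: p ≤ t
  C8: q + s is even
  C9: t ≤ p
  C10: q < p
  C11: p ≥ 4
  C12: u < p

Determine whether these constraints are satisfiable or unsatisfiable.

Satisfiable

Try p = 5, q = 3, r = 2, s = 5, t = 5, u = 3.
Check constraint 3: s - p = 0; constraint 4: p - s = 0; constraint 6: r + q = 5 is odd. The remaining constraints are straightforward to verify.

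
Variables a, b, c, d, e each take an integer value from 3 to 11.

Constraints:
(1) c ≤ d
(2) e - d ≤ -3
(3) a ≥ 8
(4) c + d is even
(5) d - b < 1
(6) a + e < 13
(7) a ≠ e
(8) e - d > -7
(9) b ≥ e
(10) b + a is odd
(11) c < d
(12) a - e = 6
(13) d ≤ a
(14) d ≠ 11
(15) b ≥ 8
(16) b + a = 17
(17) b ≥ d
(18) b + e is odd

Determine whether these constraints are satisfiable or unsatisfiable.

Satisfiable

Try a = 9, b = 8, c = 6, d = 8, e = 3.
Check constraint 2: e - d = -5; constraint 5: d - b = 0; constraint 6: a + e = 12. The remaining constraints are straightforward to verify.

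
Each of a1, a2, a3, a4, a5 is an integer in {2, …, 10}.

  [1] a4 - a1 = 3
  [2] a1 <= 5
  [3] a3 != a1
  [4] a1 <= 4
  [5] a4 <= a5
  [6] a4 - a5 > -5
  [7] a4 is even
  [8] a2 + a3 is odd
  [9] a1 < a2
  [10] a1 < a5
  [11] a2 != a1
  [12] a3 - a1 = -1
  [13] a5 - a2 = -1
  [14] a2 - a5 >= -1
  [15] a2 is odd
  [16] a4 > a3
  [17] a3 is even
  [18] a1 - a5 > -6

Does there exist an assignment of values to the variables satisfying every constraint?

Take a1 = 3, a2 = 9, a3 = 2, a4 = 6, a5 = 8. Then constraint 1: a4 - a1 = 3; constraint 6: a4 - a5 = -2; constraint 12: a3 - a1 = -1, and every other listed constraint is also met.

Satisfiable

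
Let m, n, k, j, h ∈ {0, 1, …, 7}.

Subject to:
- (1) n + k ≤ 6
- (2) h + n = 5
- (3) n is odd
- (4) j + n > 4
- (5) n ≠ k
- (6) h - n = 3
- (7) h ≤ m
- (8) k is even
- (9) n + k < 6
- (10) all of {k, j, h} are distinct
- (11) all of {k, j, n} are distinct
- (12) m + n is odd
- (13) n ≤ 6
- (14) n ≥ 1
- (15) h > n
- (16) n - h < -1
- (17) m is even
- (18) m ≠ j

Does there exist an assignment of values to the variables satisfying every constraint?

The assignment m = 4, n = 1, k = 2, j = 6, h = 4 works:
  constraint 1 holds since n + k = 3.
  constraint 2 holds since h + n = 5.
  constraint 4 holds since j + n = 7.
The rest check out directly.

Satisfiable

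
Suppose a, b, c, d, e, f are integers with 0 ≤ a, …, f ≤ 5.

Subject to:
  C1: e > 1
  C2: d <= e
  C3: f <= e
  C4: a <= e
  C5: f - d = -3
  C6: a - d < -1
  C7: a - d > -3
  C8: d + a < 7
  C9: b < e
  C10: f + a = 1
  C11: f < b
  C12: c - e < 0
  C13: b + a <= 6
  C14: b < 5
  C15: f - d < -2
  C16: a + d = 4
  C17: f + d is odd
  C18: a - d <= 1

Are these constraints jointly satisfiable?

Setting (a, b, c, d, e, f) = (1, 2, 2, 3, 5, 0) satisfies everything: constraint 5: f - d = -3; constraint 6: a - d = -2; constraint 7: a - d = -2, and the others follow.

Satisfiable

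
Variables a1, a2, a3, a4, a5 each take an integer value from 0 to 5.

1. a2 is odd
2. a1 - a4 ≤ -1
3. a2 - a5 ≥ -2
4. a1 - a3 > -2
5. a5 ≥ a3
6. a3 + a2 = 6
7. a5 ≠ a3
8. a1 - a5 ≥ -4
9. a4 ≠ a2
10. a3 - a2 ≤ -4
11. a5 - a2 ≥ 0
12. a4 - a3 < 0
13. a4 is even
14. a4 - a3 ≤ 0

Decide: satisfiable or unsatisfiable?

Unsatisfiable

Constraints 2, 8, 10, 11, and 14 give a5 − a2 ≥ 0, a2 − a3 ≥ 4, a3 − a4 ≥ 0, a4 − a1 ≥ 1, a1 − a5 ≥ -4.
Adding all 5 inequalities: the left sides telescope to 0, and the right sides sum to 0 + 4 + 0 + 1 + (-4) = 1. So 0 ≥ 1, which is false.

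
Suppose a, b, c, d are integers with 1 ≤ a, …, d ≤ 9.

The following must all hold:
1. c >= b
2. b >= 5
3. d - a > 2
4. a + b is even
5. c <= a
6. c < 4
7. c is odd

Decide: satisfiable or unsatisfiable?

Unsatisfiable

From constraints 1 and 2: c ≥ b and b ≥ 5, so c ≥ 5. From constraint 6: c ≤ 3. But 3 < 5, so no value of c works.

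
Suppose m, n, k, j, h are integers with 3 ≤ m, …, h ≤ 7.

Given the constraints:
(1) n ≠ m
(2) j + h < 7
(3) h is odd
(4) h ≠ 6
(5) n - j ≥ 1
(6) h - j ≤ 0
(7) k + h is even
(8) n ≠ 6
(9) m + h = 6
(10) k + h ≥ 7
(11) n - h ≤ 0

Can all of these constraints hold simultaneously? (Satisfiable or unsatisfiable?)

Unsatisfiable

Constraints 5, 6, and 11 give h − n ≥ 0, n − j ≥ 1, j − h ≥ 0.
Adding all 3 inequalities: the left sides telescope to 0, and the right sides sum to 0 + 1 + 0 = 1. So 0 ≥ 1, which is false.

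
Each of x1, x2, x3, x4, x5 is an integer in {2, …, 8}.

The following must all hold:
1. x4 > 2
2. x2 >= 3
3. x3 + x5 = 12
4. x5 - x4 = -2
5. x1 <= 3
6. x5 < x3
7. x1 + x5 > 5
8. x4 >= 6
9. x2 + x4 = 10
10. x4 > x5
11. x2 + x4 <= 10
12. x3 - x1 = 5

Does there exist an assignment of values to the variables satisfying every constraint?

Try x1 = 3, x2 = 4, x3 = 8, x4 = 6, x5 = 4.
Check constraint 3: x3 + x5 = 12; constraint 4: x5 - x4 = -2; constraint 7: x1 + x5 = 7. The remaining constraints are straightforward to verify.

Satisfiable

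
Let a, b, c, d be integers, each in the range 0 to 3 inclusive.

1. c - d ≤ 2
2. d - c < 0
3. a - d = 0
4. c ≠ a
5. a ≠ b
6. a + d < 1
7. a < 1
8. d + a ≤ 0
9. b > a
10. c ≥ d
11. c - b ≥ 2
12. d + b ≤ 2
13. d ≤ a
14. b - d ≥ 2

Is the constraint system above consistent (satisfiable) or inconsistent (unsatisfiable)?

Unsatisfiable

Constraints 1, 11, and 14 give b − d ≥ 2, d − c ≥ -2, c − b ≥ 2.
Adding all 3 inequalities: the left sides telescope to 0, and the right sides sum to 2 + (-2) + 2 = 2. So 0 ≥ 2, which is false.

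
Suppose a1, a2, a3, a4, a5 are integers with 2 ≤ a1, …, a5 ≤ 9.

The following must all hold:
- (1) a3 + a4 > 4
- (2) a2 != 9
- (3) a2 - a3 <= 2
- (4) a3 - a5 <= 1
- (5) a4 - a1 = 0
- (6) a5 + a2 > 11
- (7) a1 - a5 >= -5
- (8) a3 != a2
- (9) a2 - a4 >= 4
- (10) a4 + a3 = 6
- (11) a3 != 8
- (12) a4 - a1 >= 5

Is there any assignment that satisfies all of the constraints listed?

Unsatisfiable

Constraints 3, 4, 7, 9, and 12 give a5 − a3 ≥ -1, a3 − a2 ≥ -2, a2 − a4 ≥ 4, a4 − a1 ≥ 5, a1 − a5 ≥ -5.
Adding all 5 inequalities: the left sides telescope to 0, and the right sides sum to (-1) + (-2) + 4 + 5 + (-5) = 1. So 0 ≥ 1, which is false.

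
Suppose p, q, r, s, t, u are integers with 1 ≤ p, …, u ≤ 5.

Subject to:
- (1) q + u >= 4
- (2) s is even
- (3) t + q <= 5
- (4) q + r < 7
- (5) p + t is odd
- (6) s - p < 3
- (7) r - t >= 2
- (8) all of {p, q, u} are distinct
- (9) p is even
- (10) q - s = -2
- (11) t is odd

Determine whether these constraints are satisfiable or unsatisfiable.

Satisfiable

Try p = 4, q = 2, r = 3, s = 4, t = 1, u = 5.
Check constraint 1: q + u = 7; constraint 3: t + q = 3; constraint 4: q + r = 5. The remaining constraints are straightforward to verify.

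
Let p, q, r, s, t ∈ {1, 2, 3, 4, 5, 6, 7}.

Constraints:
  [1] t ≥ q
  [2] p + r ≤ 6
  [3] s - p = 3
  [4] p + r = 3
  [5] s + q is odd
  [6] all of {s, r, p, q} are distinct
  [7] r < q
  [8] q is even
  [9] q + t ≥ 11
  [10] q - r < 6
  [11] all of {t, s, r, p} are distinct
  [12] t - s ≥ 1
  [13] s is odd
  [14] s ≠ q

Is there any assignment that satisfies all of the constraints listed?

Satisfiable

The assignment p = 2, q = 6, r = 1, s = 5, t = 6 works:
  constraint 2 holds since p + r = 3.
  constraint 3 holds since s - p = 3.
  constraint 4 holds since p + r = 3.
The rest check out directly.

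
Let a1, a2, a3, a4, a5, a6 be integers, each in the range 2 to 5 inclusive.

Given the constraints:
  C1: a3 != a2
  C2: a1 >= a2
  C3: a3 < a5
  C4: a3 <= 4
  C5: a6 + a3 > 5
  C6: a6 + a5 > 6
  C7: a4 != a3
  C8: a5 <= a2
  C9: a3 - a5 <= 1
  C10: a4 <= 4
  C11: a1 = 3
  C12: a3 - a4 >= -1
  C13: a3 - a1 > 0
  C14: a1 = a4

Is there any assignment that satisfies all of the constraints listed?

Unsatisfiable

Constraints 2, 3, 8, and 13 give a5 ≤ a2, a2 ≤ a1, a1 < a3, a3 < a5. Chaining: a5 ≤ a2 ≤ a1 < a3 < a5, which forces a5 < a5 — impossible.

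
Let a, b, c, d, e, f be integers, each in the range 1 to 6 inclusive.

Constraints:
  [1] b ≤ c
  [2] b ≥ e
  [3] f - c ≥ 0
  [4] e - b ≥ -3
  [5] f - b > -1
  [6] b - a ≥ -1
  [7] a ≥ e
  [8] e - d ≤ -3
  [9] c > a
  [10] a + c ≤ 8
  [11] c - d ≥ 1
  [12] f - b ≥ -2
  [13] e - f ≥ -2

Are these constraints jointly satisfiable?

Unsatisfiable

Constraints 3, 8, 11, and 13 give d − e ≥ 3, e − f ≥ -2, f − c ≥ 0, c − d ≥ 1.
Adding all 4 inequalities: the left sides telescope to 0, and the right sides sum to 3 + (-2) + 0 + 1 = 2. So 0 ≥ 2, which is false.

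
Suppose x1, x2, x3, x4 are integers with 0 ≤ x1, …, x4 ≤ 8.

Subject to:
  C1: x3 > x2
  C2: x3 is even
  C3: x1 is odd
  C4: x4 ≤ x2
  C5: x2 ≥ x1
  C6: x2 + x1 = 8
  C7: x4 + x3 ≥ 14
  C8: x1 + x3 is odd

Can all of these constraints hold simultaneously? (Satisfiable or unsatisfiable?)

Take x1 = 1, x2 = 7, x3 = 8, x4 = 7. Then constraint 2: x3 = 8 is even; constraint 6: x2 + x1 = 8; constraint 7: x4 + x3 = 15, and every other listed constraint is also met.

Satisfiable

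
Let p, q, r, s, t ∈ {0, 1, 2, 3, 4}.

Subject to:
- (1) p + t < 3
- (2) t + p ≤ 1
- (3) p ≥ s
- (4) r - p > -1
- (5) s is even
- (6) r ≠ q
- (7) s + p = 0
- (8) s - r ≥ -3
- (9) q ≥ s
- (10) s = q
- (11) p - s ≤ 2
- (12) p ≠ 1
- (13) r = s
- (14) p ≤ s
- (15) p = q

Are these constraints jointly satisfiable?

Unsatisfiable

From constraints 10 and 13, r = s = q, so r = q. But constraint 6 says r ≠ q. Contradiction.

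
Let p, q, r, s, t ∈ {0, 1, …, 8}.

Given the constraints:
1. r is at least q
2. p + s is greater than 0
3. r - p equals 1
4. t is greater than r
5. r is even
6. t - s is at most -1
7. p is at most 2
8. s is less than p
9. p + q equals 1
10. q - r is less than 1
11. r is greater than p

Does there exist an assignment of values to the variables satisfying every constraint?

Unsatisfiable

Constraints 4, 6, 8, and 11 give r < t, t < s, s < p, p < r. Chaining: r < t < s < p < r, which forces r < r — impossible.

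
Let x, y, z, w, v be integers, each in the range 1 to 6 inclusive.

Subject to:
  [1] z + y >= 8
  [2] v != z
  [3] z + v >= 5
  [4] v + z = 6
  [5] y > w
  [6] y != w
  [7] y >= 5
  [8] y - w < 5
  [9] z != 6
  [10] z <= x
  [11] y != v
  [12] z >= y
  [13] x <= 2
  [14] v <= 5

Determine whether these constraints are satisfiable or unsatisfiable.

Unsatisfiable

From constraints 7 and 12: z ≥ y and y ≥ 5, so z ≥ 5. From constraints 10 and 13: z ≤ x and x ≤ 2, so z ≤ 2. But 2 < 5, so no value of z works.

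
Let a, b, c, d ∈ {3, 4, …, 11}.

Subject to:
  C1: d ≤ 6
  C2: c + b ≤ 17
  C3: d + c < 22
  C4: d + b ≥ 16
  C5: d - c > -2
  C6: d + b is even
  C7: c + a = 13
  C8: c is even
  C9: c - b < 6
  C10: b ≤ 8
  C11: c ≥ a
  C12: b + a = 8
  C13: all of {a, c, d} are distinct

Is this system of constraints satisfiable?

From constraint 1: d ≤ 6. From constraint 10: b ≤ 8. Hence d + b ≤ 14. But constraint 4 requires d + b ≥ 16, and 16 > 14. Contradiction.

Unsatisfiable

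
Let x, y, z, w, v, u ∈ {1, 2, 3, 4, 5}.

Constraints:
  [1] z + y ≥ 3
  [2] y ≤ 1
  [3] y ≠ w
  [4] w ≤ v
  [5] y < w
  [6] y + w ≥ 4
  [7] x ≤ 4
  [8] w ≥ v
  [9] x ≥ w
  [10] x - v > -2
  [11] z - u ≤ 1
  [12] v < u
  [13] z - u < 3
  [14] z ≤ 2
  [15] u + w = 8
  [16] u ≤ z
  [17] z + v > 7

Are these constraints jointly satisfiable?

From constraints 14 and 16: u ≤ z ≤ 2. From constraints 7 and 9: w ≤ x ≤ 4. Hence u + w ≤ 6. But constraint 15 requires u + w = 8, and 8 > 6. Contradiction.

Unsatisfiable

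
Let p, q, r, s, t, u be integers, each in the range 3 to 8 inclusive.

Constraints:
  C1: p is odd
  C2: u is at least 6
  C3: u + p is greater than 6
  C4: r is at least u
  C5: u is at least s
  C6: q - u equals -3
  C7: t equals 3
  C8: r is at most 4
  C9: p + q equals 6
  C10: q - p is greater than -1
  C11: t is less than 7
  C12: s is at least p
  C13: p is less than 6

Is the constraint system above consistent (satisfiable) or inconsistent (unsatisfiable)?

From constraint 2: u ≥ 6. From constraints 4 and 8: u ≤ r and r ≤ 4, so u ≤ 4. But 4 < 6, so no value of u works.

Unsatisfiable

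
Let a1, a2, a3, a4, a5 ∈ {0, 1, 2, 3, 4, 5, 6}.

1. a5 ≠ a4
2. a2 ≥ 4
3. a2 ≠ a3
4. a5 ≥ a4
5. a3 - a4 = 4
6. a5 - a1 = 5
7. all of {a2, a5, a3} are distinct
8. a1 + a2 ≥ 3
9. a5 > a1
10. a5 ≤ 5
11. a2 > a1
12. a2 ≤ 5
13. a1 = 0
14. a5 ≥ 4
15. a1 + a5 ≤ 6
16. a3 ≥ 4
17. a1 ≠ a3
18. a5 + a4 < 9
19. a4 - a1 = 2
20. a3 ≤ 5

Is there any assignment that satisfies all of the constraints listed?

Unsatisfiable

Constraints 2, 10, 12, 14, 16, and 20 confine each of a2, a5, a3 to the 2 values {4, 5}.
Constraint 7 requires all 3 of them to be distinct, but only 2 values are available — impossible by the pigeonhole principle.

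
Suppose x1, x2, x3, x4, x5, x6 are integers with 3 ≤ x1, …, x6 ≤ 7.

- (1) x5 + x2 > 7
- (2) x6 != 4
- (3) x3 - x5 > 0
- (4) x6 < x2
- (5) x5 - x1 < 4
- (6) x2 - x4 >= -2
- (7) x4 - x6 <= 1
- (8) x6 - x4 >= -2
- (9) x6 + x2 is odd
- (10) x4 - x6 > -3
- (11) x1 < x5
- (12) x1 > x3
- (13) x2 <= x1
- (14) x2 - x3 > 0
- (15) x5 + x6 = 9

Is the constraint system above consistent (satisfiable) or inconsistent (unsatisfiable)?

Unsatisfiable

Constraints 3, 11, 13, and 14 give x2 ≤ x1, x1 < x5, x5 < x3, x3 < x2. Chaining: x2 ≤ x1 < x5 < x3 < x2, which forces x2 < x2 — impossible.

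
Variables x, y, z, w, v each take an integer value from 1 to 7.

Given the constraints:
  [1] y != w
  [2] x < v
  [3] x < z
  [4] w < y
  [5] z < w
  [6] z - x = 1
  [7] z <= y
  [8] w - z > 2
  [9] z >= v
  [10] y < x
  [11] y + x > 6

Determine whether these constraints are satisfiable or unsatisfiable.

Unsatisfiable

Constraints 2, 4, 5, 9, and 10 give z < w, w < y, y < x, x < v, v ≤ z. Chaining: z < w < y < x < v ≤ z, which forces z < z — impossible.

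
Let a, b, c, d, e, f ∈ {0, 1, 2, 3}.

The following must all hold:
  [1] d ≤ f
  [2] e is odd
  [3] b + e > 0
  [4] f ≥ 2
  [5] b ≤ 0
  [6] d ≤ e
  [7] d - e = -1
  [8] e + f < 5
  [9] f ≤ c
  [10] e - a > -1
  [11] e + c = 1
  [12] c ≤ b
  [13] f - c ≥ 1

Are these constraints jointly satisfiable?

Unsatisfiable

From constraints 4 and 9: c ≥ f and f ≥ 2, so c ≥ 2. From constraints 5 and 12: c ≤ b and b ≤ 0, so c ≤ 0. But 0 < 2, so no value of c works.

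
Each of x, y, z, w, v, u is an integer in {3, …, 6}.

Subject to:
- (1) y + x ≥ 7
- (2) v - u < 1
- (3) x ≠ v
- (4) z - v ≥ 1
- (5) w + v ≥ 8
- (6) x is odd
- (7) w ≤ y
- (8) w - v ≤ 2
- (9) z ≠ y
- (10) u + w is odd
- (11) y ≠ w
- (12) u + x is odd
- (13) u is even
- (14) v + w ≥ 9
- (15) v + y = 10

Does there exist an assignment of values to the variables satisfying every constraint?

Take x = 3, y = 6, z = 5, w = 5, v = 4, u = 6. Then constraint 1: y + x = 9; constraint 2: v - u = -2, and every other listed constraint is also met.

Satisfiable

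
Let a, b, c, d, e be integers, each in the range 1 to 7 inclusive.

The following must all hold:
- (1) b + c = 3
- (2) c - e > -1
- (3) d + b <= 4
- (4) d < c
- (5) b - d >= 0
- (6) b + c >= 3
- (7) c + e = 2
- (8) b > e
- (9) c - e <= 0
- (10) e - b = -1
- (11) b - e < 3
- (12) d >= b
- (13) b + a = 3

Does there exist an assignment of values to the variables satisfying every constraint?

Constraints 4, 8, 9, and 12 give c ≤ e, e < b, b ≤ d, d < c. Chaining: c ≤ e < b ≤ d < c, which forces c < c — impossible.

Unsatisfiable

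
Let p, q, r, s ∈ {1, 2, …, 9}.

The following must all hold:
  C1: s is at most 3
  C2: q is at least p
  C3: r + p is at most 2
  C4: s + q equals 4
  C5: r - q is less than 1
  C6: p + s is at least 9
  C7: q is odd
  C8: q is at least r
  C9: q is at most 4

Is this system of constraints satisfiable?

Unsatisfiable

From constraints 2 and 9: p ≤ q ≤ 4. From constraint 1: s ≤ 3. Hence p + s ≤ 7. But constraint 6 requires p + s ≥ 9, and 9 > 7. Contradiction.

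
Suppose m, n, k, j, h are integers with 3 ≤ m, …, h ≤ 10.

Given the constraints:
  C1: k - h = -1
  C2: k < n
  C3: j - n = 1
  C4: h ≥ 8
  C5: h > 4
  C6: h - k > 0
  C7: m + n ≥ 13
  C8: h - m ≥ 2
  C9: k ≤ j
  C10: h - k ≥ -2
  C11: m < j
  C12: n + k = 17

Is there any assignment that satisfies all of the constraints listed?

Satisfiable

The assignment m = 7, n = 9, k = 8, j = 10, h = 9 works:
  constraint 1 holds since k - h = -1.
  constraint 3 holds since j - n = 1.
The rest check out directly.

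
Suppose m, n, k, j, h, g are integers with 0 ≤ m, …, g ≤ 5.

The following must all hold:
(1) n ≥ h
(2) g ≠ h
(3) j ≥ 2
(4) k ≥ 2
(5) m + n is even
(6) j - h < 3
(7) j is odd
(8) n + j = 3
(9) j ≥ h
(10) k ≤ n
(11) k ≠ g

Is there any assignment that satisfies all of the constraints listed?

Unsatisfiable

From constraints 4 and 10: n ≥ k ≥ 2. From constraint 3: j ≥ 2. Hence n + j ≥ 4. But constraint 8 requires n + j = 3, and 3 < 4. Contradiction.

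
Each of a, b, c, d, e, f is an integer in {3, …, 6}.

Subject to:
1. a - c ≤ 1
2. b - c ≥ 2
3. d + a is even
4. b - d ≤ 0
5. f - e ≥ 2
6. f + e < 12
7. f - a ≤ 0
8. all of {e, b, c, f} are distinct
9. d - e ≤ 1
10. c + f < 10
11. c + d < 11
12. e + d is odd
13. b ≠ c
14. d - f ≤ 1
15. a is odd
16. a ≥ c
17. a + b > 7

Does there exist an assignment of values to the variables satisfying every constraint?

Constraints 1, 2, 4, 5, 7, and 9 give a − f ≥ 0, f − e ≥ 2, e − d ≥ -1, d − b ≥ 0, b − c ≥ 2, c − a ≥ -1.
Adding all 6 inequalities: the left sides telescope to 0, and the right sides sum to 0 + 2 + (-1) + 0 + 2 + (-1) = 2. So 0 ≥ 2, which is false.

Unsatisfiable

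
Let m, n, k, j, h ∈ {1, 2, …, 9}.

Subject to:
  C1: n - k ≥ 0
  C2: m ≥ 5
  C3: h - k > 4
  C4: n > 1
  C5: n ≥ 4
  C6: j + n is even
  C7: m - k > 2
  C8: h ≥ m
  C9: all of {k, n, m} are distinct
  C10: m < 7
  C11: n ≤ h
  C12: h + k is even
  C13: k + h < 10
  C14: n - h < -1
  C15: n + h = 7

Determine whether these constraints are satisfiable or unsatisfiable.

Unsatisfiable

From constraint 5: n ≥ 4. From constraints 2 and 8: h ≥ m ≥ 5. Hence n + h ≥ 9. But constraint 15 requires n + h = 7, and 7 < 9. Contradiction.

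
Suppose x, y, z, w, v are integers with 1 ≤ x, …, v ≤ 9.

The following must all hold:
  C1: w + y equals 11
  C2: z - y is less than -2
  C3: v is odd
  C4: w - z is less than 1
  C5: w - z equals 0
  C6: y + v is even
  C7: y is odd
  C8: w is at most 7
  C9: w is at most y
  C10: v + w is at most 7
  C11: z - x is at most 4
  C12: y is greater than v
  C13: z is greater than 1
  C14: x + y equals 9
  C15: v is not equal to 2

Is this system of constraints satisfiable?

Satisfiable

One satisfying assignment is x = 2, y = 7, z = 4, w = 4, v = 3.
For the less obvious constraints — constraint 1: w + y = 11; constraint 2: z - y = -3; constraint 4: w - z = 0 — and the others hold by inspection.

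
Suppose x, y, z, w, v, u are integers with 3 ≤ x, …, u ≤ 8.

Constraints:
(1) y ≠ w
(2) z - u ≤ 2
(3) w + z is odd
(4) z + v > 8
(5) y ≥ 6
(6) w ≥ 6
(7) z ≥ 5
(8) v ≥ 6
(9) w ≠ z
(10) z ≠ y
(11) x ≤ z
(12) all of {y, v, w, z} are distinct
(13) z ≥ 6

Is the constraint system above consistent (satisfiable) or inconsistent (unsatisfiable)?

Unsatisfiable

Constraints 5, 6, 8, and 13 confine each of y, v, w, z to the 3 values {6, …, 8} (the domain already gives each ≤ 8).
Constraint 12 requires all 4 of them to be distinct, but only 3 values are available — impossible by the pigeonhole principle.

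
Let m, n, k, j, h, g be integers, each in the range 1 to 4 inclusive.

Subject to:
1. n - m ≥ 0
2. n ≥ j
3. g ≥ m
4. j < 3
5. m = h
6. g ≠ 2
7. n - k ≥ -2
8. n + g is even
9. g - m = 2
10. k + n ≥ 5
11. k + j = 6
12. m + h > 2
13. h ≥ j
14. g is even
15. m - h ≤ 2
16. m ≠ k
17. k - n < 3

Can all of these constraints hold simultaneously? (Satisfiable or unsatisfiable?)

Satisfiable

One satisfying assignment is m = 2, n = 4, k = 4, j = 2, h = 2, g = 4.
For the less obvious constraints — constraint 1: n - m = 2; constraint 7: n - k = 0 — and the others hold by inspection.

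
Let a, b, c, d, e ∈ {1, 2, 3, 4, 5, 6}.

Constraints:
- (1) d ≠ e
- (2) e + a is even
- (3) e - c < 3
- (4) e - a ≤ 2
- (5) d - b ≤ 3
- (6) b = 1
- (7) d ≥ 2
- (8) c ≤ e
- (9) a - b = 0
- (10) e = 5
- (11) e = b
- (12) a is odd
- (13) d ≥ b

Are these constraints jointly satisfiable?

Constraint 10 fixes e = 5 and constraint 6 fixes b = 1, but constraint 11 requires e = b. Since 5 ≠ 1, contradiction.

Unsatisfiable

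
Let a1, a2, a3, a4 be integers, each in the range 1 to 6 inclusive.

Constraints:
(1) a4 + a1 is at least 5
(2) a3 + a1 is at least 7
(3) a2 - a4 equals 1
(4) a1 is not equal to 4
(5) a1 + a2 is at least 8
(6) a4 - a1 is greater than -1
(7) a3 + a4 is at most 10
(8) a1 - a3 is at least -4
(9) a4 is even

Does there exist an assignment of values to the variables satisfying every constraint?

Satisfiable

The assignment a1 = 3, a2 = 5, a3 = 5, a4 = 4 works:
  constraint 1 holds since a4 + a1 = 7.
  constraint 2 holds since a3 + a1 = 8.
The rest check out directly.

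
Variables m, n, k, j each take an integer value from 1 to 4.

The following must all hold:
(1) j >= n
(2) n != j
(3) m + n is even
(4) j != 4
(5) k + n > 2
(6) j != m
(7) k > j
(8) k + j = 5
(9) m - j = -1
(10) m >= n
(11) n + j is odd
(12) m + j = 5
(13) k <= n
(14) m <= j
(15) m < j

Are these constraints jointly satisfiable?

Constraints 7, 10, 13, and 15 give k ≤ n, n ≤ m, m < j, j < k. Chaining: k ≤ n ≤ m < j < k, which forces k < k — impossible.

Unsatisfiable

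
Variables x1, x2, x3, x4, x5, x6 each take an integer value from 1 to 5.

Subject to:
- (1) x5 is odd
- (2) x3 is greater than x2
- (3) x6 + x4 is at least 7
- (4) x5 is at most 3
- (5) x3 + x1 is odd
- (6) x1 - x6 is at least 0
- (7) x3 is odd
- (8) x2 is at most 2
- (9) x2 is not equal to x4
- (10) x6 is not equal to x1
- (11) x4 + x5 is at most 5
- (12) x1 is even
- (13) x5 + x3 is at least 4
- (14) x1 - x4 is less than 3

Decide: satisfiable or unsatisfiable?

Try x1 = 4, x2 = 2, x3 = 3, x4 = 4, x5 = 1, x6 = 3.
Check constraint 3: x6 + x4 = 7; constraint 6: x1 - x6 = 1. The remaining constraints are straightforward to verify.

Satisfiable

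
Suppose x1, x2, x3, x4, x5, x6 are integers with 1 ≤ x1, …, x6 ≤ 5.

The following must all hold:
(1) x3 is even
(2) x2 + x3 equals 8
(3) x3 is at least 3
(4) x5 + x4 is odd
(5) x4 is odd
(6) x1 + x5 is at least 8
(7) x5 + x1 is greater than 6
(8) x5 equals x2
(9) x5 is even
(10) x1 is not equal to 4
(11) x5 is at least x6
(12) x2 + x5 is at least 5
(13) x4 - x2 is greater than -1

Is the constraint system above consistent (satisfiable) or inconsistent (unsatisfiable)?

Try x1 = 5, x2 = 4, x3 = 4, x4 = 5, x5 = 4, x6 = 1.
Check constraint 2: x2 + x3 = 8; constraint 6: x1 + x5 = 9. The remaining constraints are straightforward to verify.

Satisfiable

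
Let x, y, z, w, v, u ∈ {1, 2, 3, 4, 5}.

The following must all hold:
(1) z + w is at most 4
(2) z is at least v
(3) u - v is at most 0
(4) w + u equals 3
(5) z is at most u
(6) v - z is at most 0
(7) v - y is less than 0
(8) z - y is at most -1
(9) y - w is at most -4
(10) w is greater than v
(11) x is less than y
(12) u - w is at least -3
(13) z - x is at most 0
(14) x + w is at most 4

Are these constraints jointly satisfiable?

Constraints 3, 6, 8, 9, and 12 give y − z ≥ 1, z − v ≥ 0, v − u ≥ 0, u − w ≥ -3, w − y ≥ 4.
Adding all 5 inequalities: the left sides telescope to 0, and the right sides sum to 1 + 0 + 0 + (-3) + 4 = 2. So 0 ≥ 2, which is false.

Unsatisfiable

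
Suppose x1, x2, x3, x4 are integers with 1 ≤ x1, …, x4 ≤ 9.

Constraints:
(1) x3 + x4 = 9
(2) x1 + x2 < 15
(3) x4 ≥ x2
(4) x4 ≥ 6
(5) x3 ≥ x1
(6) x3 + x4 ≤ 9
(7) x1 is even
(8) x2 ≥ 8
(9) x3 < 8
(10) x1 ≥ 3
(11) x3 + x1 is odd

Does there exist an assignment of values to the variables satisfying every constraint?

From constraints 5 and 10: x3 ≥ x1 ≥ 3. From constraints 3 and 8: x4 ≥ x2 ≥ 8. Hence x3 + x4 ≥ 11. But constraint 6 requires x3 + x4 ≤ 9, and 9 < 11. Contradiction.

Unsatisfiable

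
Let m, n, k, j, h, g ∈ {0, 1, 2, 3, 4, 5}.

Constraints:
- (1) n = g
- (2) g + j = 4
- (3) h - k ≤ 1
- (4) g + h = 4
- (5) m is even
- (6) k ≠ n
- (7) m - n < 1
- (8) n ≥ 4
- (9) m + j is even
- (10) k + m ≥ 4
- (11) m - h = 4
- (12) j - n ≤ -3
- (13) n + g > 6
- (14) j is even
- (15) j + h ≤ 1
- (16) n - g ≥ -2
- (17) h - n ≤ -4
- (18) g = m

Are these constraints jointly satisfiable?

Take m = 4, n = 4, k = 2, j = 0, h = 0, g = 4. Then constraint 2: g + j = 4; constraint 3: h - k = -2, and every other listed constraint is also met.

Satisfiable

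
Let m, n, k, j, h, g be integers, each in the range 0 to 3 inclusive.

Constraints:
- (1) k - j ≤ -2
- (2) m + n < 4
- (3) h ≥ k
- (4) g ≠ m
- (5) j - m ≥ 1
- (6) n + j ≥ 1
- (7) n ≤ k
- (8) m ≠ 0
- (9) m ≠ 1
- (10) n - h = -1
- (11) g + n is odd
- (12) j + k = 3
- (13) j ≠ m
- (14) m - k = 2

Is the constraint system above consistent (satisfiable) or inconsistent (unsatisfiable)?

Satisfiable

One satisfying assignment is m = 2, n = 0, k = 0, j = 3, h = 1, g = 3.
For the less obvious constraints — constraint 1: k - j = -3; constraint 2: m + n = 2; constraint 5: j - m = 1 — and the others hold by inspection.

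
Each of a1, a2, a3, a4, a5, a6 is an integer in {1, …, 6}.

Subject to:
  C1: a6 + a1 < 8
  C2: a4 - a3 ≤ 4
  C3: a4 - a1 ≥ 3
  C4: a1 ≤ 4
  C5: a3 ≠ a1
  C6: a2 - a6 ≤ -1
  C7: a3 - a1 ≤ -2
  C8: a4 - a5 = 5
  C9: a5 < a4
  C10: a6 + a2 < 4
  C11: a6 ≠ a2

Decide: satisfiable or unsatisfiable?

Unsatisfiable

Constraints 2, 3, and 7 give a3 − a4 ≥ -4, a4 − a1 ≥ 3, a1 − a3 ≥ 2.
Adding all 3 inequalities: the left sides telescope to 0, and the right sides sum to (-4) + 3 + 2 = 1. So 0 ≥ 1, which is false.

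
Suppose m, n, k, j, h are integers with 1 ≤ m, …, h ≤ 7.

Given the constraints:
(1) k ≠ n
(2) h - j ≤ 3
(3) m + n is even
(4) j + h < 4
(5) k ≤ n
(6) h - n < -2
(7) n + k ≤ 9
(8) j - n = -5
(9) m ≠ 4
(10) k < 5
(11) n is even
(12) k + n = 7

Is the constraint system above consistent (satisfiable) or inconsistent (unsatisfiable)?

Setting (m, n, k, j, h) = (2, 6, 1, 1, 2) satisfies everything: constraint 2: h - j = 1; constraint 4: j + h = 3, and the others follow.

Satisfiable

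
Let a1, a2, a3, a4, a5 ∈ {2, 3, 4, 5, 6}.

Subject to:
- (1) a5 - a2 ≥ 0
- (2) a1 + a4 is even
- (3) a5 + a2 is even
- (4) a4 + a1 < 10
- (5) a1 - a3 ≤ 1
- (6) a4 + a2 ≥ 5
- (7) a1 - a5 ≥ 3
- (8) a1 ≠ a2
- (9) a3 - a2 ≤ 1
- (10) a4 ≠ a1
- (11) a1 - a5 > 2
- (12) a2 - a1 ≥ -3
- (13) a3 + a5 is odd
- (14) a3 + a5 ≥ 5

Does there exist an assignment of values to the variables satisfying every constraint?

Constraints 1, 5, 7, and 9 give a2 − a3 ≥ -1, a3 − a1 ≥ -1, a1 − a5 ≥ 3, a5 − a2 ≥ 0.
Adding all 4 inequalities: the left sides telescope to 0, and the right sides sum to (-1) + (-1) + 3 + 0 = 1. So 0 ≥ 1, which is false.

Unsatisfiable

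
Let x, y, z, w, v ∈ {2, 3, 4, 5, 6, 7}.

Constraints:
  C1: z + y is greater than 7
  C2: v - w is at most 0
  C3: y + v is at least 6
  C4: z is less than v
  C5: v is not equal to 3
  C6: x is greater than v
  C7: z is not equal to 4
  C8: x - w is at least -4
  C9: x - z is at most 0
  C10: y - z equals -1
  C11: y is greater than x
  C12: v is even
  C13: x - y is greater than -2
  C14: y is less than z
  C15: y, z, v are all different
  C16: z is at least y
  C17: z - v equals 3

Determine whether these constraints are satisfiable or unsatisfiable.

Unsatisfiable

Constraints 4, 6, 11, and 14 give z < v, v < x, x < y, y < z. Chaining: z < v < x < y < z, which forces z < z — impossible.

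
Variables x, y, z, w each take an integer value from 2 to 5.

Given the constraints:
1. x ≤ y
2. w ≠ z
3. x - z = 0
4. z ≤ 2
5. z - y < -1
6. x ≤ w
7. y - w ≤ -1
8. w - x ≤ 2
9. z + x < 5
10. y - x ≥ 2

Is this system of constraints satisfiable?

Unsatisfiable

Constraints 7, 8, and 10 give x − w ≥ -2, w − y ≥ 1, y − x ≥ 2.
Adding all 3 inequalities: the left sides telescope to 0, and the right sides sum to (-2) + 1 + 2 = 1. So 0 ≥ 1, which is false.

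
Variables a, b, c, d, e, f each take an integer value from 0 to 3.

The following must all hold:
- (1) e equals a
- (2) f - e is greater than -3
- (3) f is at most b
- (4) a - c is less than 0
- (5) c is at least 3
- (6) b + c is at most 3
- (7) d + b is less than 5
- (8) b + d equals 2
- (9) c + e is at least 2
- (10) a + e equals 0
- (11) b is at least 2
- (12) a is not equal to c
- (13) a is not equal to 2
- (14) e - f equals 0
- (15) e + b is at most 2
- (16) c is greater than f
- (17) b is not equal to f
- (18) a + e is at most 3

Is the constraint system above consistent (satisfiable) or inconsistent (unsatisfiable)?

Unsatisfiable

From constraint 11: b ≥ 2. From constraint 5: c ≥ 3. Hence b + c ≥ 5. But constraint 6 requires b + c ≤ 3, and 3 < 5. Contradiction.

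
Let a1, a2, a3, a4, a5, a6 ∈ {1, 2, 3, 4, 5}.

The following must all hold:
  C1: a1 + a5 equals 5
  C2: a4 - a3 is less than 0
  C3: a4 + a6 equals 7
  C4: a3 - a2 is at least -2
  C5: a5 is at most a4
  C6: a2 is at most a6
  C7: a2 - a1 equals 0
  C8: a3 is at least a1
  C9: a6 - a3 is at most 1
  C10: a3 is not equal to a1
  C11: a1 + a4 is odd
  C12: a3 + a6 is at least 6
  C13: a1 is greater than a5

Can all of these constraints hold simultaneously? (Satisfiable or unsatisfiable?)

The assignment a1 = 4, a2 = 4, a3 = 5, a4 = 3, a5 = 1, a6 = 4 works:
  constraint 1 holds since a1 + a5 = 5.
  constraint 2 holds since a4 - a3 = -2.
  constraint 3 holds since a4 + a6 = 7.
The rest check out directly.

Satisfiable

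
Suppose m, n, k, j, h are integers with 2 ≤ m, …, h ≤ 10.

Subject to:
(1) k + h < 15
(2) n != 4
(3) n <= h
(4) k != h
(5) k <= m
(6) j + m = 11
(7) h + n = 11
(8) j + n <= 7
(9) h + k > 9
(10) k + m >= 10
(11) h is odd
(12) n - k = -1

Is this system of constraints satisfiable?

The assignment m = 9, n = 2, k = 3, j = 2, h = 9 works:
  constraint 1 holds since k + h = 12.
  constraint 6 holds since j + m = 11.
The rest check out directly.

Satisfiable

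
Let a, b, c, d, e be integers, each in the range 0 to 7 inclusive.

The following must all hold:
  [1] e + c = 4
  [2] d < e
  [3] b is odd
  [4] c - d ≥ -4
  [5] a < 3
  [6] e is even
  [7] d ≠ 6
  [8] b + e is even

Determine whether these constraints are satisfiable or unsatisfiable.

Unsatisfiable

Constraint 3 makes b odd and constraint 6 makes e even, so b + e must be odd. Constraint 8 says b + e is even — contradiction.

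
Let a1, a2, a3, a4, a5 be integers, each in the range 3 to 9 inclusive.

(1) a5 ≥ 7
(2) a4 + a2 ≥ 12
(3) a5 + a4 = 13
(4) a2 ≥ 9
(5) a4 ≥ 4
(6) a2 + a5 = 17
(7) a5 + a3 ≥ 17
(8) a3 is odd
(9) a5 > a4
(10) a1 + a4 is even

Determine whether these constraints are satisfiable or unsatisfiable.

Satisfiable

One satisfying assignment is a1 = 5, a2 = 9, a3 = 9, a4 = 5, a5 = 8.
For the less obvious constraints — constraint 2: a4 + a2 = 14; constraint 3: a5 + a4 = 13 — and the others hold by inspection.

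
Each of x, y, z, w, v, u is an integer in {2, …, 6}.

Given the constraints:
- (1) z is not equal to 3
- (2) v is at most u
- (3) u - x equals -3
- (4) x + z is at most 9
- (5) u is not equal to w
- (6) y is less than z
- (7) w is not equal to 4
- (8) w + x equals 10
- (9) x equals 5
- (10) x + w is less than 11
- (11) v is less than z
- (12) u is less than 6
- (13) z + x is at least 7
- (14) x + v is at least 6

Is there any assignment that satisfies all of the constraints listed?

Try x = 5, y = 2, z = 4, w = 5, v = 2, u = 2.
Check constraint 3: u - x = -3; constraint 4: x + z = 9; constraint 8: w + x = 10. The remaining constraints are straightforward to verify.

Satisfiable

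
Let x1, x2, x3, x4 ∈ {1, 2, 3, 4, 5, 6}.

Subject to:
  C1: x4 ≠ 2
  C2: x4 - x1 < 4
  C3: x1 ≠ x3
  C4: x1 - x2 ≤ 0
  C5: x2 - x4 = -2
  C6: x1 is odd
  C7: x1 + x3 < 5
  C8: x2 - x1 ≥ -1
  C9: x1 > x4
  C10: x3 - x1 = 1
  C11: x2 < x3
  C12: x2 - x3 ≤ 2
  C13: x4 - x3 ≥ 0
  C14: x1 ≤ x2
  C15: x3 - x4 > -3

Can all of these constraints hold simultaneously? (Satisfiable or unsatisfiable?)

Unsatisfiable

Constraints 4, 9, 11, and 13 give x3 ≤ x4, x4 < x1, x1 ≤ x2, x2 < x3. Chaining: x3 ≤ x4 < x1 ≤ x2 < x3, which forces x3 < x3 — impossible.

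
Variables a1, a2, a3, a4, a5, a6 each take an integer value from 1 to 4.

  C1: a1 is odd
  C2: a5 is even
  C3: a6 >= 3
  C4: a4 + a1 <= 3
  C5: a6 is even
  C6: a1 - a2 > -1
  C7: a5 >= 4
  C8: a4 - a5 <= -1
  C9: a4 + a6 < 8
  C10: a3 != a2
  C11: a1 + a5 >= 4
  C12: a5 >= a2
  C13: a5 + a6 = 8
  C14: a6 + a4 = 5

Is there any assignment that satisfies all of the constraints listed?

Satisfiable

Try a1 = 1, a2 = 1, a3 = 4, a4 = 1, a5 = 4, a6 = 4.
Check constraint 4: a4 + a1 = 2; constraint 6: a1 - a2 = 0. The remaining constraints are straightforward to verify.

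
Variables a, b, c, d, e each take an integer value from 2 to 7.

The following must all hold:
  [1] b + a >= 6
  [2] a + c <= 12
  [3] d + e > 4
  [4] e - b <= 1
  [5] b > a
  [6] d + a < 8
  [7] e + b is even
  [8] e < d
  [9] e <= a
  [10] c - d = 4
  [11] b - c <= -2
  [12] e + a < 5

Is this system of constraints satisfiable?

Satisfiable

Try a = 2, b = 4, c = 7, d = 3, e = 2.
Check constraint 1: b + a = 6; constraint 2: a + c = 9. The remaining constraints are straightforward to verify.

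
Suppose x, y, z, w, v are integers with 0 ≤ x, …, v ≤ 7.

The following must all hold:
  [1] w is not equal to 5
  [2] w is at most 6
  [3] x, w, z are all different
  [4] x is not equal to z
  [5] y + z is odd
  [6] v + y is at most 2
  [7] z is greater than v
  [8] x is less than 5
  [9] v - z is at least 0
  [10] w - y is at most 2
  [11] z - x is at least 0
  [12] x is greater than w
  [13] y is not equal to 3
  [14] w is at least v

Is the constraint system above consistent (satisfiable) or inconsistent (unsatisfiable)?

Unsatisfiable

Constraints 9, 11, 12, and 14 give v ≤ w, w < x, x ≤ z, z ≤ v. Chaining: v ≤ w < x ≤ z ≤ v, which forces v < v — impossible.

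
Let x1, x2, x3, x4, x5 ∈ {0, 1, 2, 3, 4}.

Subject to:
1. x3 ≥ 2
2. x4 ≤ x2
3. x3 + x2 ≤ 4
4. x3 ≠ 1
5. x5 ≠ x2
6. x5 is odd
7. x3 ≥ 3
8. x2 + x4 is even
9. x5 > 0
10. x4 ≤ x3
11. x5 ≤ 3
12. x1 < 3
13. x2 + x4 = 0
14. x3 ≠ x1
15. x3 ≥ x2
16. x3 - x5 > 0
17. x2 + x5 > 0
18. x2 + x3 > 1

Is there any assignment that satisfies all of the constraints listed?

Setting (x1, x2, x3, x4, x5) = (2, 0, 3, 0, 1) satisfies everything: constraint 3: x3 + x2 = 3; constraint 13: x2 + x4 = 0; constraint 16: x3 - x5 = 2, and the others follow.

Satisfiable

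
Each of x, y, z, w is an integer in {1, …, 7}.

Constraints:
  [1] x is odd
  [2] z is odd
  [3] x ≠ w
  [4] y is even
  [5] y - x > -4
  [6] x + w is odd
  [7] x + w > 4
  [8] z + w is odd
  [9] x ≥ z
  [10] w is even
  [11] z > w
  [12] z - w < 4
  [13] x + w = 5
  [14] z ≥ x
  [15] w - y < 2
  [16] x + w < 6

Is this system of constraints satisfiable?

Satisfiable

The assignment x = 3, y = 2, z = 3, w = 2 works:
  constraint 5 holds since y - x = -1.
  constraint 7 holds since x + w = 5.
  constraint 12 holds since z - w = 1.
The rest check out directly.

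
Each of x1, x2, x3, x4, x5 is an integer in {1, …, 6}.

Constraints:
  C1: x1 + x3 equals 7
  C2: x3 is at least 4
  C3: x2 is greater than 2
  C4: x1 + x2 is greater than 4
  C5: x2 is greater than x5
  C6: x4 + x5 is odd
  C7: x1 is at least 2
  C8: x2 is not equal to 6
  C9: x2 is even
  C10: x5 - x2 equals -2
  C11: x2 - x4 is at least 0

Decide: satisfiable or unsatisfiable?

Satisfiable

One satisfying assignment is x1 = 2, x2 = 4, x3 = 5, x4 = 3, x5 = 2.
For the less obvious constraints — constraint 1: x1 + x3 = 7; constraint 4: x1 + x2 = 6; constraint 10: x5 - x2 = -2 — and the others hold by inspection.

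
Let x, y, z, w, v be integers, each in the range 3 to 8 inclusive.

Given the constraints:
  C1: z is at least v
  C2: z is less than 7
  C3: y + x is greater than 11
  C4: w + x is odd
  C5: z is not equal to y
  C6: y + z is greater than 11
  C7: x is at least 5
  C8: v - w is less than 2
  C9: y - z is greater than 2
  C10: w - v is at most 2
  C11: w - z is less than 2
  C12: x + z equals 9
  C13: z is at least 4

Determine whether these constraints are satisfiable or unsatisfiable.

Take x = 5, y = 8, z = 4, w = 4, v = 4. Then constraint 3: y + x = 13; constraint 6: y + z = 12; constraint 8: v - w = 0, and every other listed constraint is also met.

Satisfiable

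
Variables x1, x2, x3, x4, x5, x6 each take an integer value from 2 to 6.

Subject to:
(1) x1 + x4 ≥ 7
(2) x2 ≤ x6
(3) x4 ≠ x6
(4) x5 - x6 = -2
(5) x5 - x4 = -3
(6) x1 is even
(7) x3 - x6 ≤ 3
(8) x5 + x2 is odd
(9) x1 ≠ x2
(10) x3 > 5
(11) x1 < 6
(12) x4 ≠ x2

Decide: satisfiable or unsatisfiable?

The assignment x1 = 4, x2 = 3, x3 = 6, x4 = 5, x5 = 2, x6 = 4 works:
  constraint 1 holds since x1 + x4 = 9.
  constraint 4 holds since x5 - x6 = -2.
The rest check out directly.

Satisfiable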